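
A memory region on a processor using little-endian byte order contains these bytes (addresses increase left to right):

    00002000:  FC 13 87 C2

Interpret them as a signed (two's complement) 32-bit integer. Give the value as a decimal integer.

-1031334916

Little-endian: lowest address holds the least-significant byte.
Reassemble most-significant byte first: C2 87 13 FC → 0xC28713FC.
Top bit is set, so as a signed 32-bit value this is 0xC28713FC − 2^32 = -1031334916.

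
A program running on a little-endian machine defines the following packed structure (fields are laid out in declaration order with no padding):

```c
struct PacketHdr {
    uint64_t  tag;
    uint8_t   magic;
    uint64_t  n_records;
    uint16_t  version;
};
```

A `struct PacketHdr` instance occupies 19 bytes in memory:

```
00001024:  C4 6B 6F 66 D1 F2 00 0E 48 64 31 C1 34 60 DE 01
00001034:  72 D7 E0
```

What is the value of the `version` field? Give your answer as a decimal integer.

`version` follows `tag` (8 B), `magic` (1 B), `n_records` (8 B), so it starts at offset 8 + 1 + 8 = 17 and occupies 2 bytes.
Bytes at offsets 17..18: D7 E0.
In little-endian order the low byte comes first in memory.
Reassemble most-significant byte first: E0 D7 → 0xE0D7.
0xE0D7 = 57559.

57559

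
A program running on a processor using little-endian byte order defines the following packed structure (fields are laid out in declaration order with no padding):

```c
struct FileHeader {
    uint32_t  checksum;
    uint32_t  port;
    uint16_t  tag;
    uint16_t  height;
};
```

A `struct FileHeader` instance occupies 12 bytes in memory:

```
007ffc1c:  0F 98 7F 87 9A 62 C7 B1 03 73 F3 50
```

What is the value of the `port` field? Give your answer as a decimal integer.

2982634138

`port` follows `checksum` (4 bytes), so it starts at byte offset 4 and occupies 4 bytes.
Bytes at offsets 4..7: 9A 62 C7 B1.
In little-endian order the low byte comes first in memory.
Reassemble most-significant byte first: B1 C7 62 9A → 0xB1C7629A.
0xB1C7629A = 2982634138.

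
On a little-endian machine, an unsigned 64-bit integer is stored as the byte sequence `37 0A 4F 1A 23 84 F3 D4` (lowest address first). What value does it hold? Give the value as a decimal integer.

Little-endian: lowest address holds the least-significant byte.
Reassemble most-significant byte first: D4 F3 84 23 1A 4F 0A 37 → 0xD4F384231A4F0A37.
0xD4F384231A4F0A37 = 15344753641681521207.

15344753641681521207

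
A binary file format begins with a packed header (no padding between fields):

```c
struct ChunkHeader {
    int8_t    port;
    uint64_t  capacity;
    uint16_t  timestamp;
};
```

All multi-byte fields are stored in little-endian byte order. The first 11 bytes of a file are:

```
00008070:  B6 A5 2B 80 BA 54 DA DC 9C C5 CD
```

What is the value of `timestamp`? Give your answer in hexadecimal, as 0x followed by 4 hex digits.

`timestamp` follows `port` (1 B), `capacity` (8 B), so it starts at offset 1 + 8 = 9 and occupies 2 bytes.
Bytes at offsets 9..10: C5 CD.
Little-endian: lowest address holds the least-significant byte.
Reassemble most-significant byte first: CD C5 → 0xCDC5.

0xCDC5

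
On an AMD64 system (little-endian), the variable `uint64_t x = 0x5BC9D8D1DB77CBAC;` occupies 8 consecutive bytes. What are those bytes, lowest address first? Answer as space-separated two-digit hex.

Split into bytes (most-significant first): 5B C9 D8 D1 DB 77 CB AC.
In little-endian order the low byte comes first in memory.
So at ascending addresses the bytes are AC CB 77 DB D1 D8 C9 5B.

AC CB 77 DB D1 D8 C9 5B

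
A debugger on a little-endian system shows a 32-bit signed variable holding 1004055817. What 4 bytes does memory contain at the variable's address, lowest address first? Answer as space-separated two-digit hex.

1004055817 in hexadecimal, padded to 32 bits, is 0x3BD8AD09.
Split into bytes (most-significant first): 3B D8 AD 09.
Little-endian stores the least-significant byte at the lowest address.
So at ascending addresses the bytes are 09 AD D8 3B.

09 AD D8 3B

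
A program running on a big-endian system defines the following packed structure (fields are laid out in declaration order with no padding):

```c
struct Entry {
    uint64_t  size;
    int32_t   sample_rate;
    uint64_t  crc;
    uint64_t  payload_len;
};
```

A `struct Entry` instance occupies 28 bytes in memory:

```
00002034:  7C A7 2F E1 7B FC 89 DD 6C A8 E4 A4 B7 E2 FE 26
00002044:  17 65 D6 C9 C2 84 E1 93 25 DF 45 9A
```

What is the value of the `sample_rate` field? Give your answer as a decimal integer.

1823007908

`sample_rate` follows `size` (8 bytes), so it starts at byte offset 8 and occupies 4 bytes.
Bytes at offsets 8..11: 6C A8 E4 A4.
Big-endian stores the most-significant byte at the lowest address.
The bytes are already most-significant first: 0x6CA8E4A4.
0x6CA8E4A4 = 1823007908.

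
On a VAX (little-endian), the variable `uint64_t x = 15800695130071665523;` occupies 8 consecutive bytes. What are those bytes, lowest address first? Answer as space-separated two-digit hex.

15800695130071665523 in hexadecimal, padded to 64 bits, is 0xDB475881502A8B73.
Split into bytes (most-significant first): DB 47 58 81 50 2A 8B 73.
Little-endian: lowest address holds the least-significant byte.
So at ascending addresses the bytes are 73 8B 2A 50 81 58 47 DB.

73 8B 2A 50 81 58 47 DB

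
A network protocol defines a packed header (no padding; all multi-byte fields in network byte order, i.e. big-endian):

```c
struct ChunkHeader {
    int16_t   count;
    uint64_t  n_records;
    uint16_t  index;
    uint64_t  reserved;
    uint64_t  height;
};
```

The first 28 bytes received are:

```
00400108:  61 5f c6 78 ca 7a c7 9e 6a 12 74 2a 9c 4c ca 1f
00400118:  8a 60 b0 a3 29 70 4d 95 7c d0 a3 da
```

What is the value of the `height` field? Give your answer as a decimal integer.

2985971857386152922

`height` follows `count` (2 B), `n_records` (8 B), `index` (2 B), `reserved` (8 B), so it starts at offset 2 + 8 + 2 + 8 = 20 and occupies 8 bytes.
Bytes at offsets 20..27: 29 70 4D 95 7C D0 A3 DA.
Big-endian: lowest address holds the most-significant byte.
The bytes are already most-significant first: 0x29704D957CD0A3DA.
0x29704D957CD0A3DA = 2985971857386152922.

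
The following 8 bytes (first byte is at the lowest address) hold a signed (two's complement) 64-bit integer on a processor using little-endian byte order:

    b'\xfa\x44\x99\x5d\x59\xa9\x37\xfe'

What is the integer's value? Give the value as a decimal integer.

In little-endian order the low byte comes first in memory.
Reassemble most-significant byte first: FE 37 A9 59 5D 99 44 FA → 0xFE37A9595D9944FA.
Top bit is set, so as a signed 64-bit value this is 0xFE37A9595D9944FA − 2^64 = -128447863069260550.

-128447863069260550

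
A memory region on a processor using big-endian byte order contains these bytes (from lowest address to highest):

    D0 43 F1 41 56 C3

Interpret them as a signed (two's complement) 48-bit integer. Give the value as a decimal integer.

-52484747733309

In big-endian order the high byte comes first in memory.
The bytes are already most-significant first: 0xD043F14156C3.
Top bit is set, so as a signed 48-bit value this is 0xD043F14156C3 − 2^48 = -52484747733309.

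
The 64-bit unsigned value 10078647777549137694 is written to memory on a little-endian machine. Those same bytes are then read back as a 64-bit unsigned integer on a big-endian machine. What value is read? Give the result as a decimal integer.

2213264361035456139

10078647777549137694 in 64-bit hexadecimal is 0x8BDE8CC13518B71E.
Stored little-endian, the bytes at ascending addresses are 1E B7 18 35 C1 8C DE 8B.
Read back as big-endian, the last byte is least significant, giving 0x1EB71835C18CDE8B.
0x1EB71835C18CDE8B = 2213264361035456139.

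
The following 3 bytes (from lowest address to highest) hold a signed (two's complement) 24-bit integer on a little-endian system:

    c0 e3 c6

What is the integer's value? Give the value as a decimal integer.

Little-endian: lowest address holds the least-significant byte.
Reassemble most-significant byte first: C6 E3 C0 → 0xC6E3C0.
Top bit is set, so as a signed 24-bit value this is 0xC6E3C0 − 2^24 = -3742784.

-3742784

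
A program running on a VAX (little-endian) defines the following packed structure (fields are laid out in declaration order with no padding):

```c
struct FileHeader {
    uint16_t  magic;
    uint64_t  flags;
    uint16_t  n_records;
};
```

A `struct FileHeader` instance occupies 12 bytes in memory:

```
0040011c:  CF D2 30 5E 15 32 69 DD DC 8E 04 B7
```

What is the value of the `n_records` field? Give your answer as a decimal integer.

`n_records` follows `magic` (2 B), `flags` (8 B), so it starts at offset 2 + 8 = 10 and occupies 2 bytes.
Bytes at offsets 10..11: 04 B7.
Little-endian stores the least-significant byte at the lowest address.
Reassemble most-significant byte first: B7 04 → 0xB704.
0xB704 = 46852.

46852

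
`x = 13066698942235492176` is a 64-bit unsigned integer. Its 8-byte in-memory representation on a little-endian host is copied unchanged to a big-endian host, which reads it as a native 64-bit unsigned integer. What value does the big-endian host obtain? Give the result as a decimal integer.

13066698942235492176 in 64-bit hexadecimal is 0xB5563D7526EB3F50.
Stored little-endian, the bytes at ascending addresses are 50 3F EB 26 75 3D 56 B5.
Read back as big-endian, the last byte is least significant, giving 0x503FEB26753D56B5.
0x503FEB26753D56B5 = 5782598996975244981.

5782598996975244981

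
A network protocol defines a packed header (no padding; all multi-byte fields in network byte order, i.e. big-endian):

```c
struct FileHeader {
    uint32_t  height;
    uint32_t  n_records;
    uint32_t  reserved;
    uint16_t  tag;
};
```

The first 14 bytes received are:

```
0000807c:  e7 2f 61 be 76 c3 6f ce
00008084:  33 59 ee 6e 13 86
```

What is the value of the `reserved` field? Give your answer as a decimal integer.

`reserved` follows `height` (4 B), `n_records` (4 B), so it starts at offset 4 + 4 = 8 and occupies 4 bytes.
Bytes at offsets 8..11: 33 59 EE 6E.
Big-endian: lowest address holds the most-significant byte.
The bytes are already most-significant first: 0x3359EE6E.
0x3359EE6E = 861531758.

861531758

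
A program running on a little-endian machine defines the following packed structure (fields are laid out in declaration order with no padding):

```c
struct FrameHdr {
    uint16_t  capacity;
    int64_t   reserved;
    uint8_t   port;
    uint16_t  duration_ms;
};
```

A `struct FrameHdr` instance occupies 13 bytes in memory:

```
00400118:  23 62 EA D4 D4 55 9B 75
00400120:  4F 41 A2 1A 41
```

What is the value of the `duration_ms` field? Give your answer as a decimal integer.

16666

`duration_ms` follows `capacity` (2 B), `reserved` (8 B), `port` (1 B), so it starts at offset 2 + 8 + 1 = 11 and occupies 2 bytes.
Bytes at offsets 11..12: 1A 41.
Little-endian: lowest address holds the least-significant byte.
Reassemble most-significant byte first: 41 1A → 0x411A.
0x411A = 16666.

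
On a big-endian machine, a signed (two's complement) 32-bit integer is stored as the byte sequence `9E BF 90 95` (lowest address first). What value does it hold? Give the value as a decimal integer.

-1631612779

Big-endian: lowest address holds the most-significant byte.
The bytes are already most-significant first: 0x9EBF9095.
Top bit is set, so as a signed 32-bit value this is 0x9EBF9095 − 2^32 = -1631612779.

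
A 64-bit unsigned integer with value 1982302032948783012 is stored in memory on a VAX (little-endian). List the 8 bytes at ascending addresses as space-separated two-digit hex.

A4 67 72 3F 32 8D 82 1B

1982302032948783012 in hexadecimal, padded to 64 bits, is 0x1B828D323F7267A4.
Split into bytes (most-significant first): 1B 82 8D 32 3F 72 67 A4.
In little-endian order the low byte comes first in memory.
So at ascending addresses the bytes are A4 67 72 3F 32 8D 82 1B.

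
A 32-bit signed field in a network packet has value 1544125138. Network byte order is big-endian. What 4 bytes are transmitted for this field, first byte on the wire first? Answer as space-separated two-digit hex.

1544125138 in hexadecimal, padded to 32 bits, is 0x5C097AD2.
Split into bytes (most-significant first): 5C 09 7A D2.
Big-endian stores the most-significant byte at the lowest address.
So the memory order matches the most-significant-first order: 5C 09 7A D2.

5C 09 7A D2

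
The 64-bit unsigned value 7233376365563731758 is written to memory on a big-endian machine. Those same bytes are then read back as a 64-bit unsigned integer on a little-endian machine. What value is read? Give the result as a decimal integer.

3377455613815382628

7233376365563731758 in 64-bit hexadecimal is 0x64621D7AFC21DF2E.
Stored big-endian, the bytes at ascending addresses are 64 62 1D 7A FC 21 DF 2E.
Read back as little-endian, the first byte is least significant, giving 0x2EDF21FC7A1D6264.
0x2EDF21FC7A1D6264 = 3377455613815382628.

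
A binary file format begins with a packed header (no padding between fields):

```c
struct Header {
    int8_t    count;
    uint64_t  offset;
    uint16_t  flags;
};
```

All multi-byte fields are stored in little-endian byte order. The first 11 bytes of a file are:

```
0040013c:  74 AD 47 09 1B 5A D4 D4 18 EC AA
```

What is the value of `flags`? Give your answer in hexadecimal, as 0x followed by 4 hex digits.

`flags` follows `count` (1 B), `offset` (8 B), so it starts at offset 1 + 8 = 9 and occupies 2 bytes.
Bytes at offsets 9..10: EC AA.
Little-endian: lowest address holds the least-significant byte.
Reassemble most-significant byte first: AA EC → 0xAAEC.

0xAAEC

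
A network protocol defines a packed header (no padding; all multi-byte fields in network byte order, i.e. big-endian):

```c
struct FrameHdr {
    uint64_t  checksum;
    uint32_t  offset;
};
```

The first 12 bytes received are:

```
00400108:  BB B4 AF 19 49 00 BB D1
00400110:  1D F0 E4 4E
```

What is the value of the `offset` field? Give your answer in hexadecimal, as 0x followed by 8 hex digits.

0x1DF0E44E

`offset` follows `checksum` (8 bytes), so it starts at byte offset 8 and occupies 4 bytes.
Bytes at offsets 8..11: 1D F0 E4 4E.
Big-endian: lowest address holds the most-significant byte.
The bytes are already most-significant first: 0x1DF0E44E.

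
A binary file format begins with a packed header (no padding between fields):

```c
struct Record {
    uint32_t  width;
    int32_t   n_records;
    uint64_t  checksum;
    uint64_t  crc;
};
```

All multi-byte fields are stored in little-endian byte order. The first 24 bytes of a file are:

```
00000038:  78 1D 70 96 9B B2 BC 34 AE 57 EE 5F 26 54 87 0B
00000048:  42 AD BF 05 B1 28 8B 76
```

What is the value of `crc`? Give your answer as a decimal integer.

8541965859009047874

`crc` follows `width` (4 B), `n_records` (4 B), `checksum` (8 B), so it starts at offset 4 + 4 + 8 = 16 and occupies 8 bytes.
Bytes at offsets 16..23: 42 AD BF 05 B1 28 8B 76.
In little-endian order the low byte comes first in memory.
Reassemble most-significant byte first: 76 8B 28 B1 05 BF AD 42 → 0x768B28B105BFAD42.
0x768B28B105BFAD42 = 8541965859009047874.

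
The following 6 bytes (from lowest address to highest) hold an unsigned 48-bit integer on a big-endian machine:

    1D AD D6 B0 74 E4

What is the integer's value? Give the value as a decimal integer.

In big-endian order the high byte comes first in memory.
The bytes are already most-significant first: 0x1DADD6B074E4.
0x1DADD6B074E4 = 32632468436196.

32632468436196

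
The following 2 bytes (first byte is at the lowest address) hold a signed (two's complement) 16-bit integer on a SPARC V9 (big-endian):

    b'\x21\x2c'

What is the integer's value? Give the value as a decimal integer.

In big-endian order the high byte comes first in memory.
The bytes are already most-significant first: 0x212C.
0x212C = 8492.

8492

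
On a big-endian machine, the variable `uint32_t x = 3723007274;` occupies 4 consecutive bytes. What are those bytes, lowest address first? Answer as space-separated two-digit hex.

3723007274 in hexadecimal, padded to 32 bits, is 0xDDE8952A.
Split into bytes (most-significant first): DD E8 95 2A.
Big-endian: lowest address holds the most-significant byte.
So the memory order matches the most-significant-first order: DD E8 95 2A.

DD E8 95 2A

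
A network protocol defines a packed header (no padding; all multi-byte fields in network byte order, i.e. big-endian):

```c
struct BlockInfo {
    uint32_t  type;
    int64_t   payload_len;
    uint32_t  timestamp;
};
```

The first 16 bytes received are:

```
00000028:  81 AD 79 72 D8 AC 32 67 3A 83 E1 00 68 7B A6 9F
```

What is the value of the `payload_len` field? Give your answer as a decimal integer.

`payload_len` follows `type` (4 bytes), so it starts at byte offset 4 and occupies 8 bytes.
Bytes at offsets 4..11: D8 AC 32 67 3A 83 E1 00.
Big-endian stores the most-significant byte at the lowest address.
The bytes are already most-significant first: 0xD8AC32673A83E100.
Top bit is set, so as a signed 64-bit value this is 0xD8AC32673A83E100 − 2^64 = -2833834646578142976.

-2833834646578142976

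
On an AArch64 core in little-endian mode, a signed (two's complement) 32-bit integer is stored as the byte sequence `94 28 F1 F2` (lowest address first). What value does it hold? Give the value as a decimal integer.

Little-endian: lowest address holds the least-significant byte.
Reassemble most-significant byte first: F2 F1 28 94 → 0xF2F12894.
Top bit is set, so as a signed 32-bit value this is 0xF2F12894 − 2^32 = -219076460.

-219076460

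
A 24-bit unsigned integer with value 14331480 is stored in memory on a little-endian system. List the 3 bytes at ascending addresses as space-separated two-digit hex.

14331480 in hexadecimal, padded to 24 bits, is 0xDAAE58.
Split into bytes (most-significant first): DA AE 58.
In little-endian order the low byte comes first in memory.
So at ascending addresses the bytes are 58 AE DA.

58 AE DA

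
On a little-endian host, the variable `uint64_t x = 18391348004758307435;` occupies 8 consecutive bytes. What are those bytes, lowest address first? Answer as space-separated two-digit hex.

18391348004758307435 in hexadecimal, padded to 64 bits, is 0xFF3B31919C35426B.
Split into bytes (most-significant first): FF 3B 31 91 9C 35 42 6B.
In little-endian order the low byte comes first in memory.
So at ascending addresses the bytes are 6B 42 35 9C 91 31 3B FF.

6B 42 35 9C 91 31 3B FF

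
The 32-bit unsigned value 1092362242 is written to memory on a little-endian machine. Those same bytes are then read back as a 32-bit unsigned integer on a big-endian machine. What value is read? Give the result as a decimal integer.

35658817

1092362242 in 32-bit hexadecimal is 0x411C2002.
Stored little-endian, the bytes at ascending addresses are 02 20 1C 41.
Read back as big-endian, the last byte is least significant, giving 0x02201C41.
0x02201C41 = 35658817.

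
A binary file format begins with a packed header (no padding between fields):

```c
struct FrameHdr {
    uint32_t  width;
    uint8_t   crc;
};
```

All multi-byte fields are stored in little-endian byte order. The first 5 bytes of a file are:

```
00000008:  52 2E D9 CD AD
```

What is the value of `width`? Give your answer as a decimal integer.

`width` is the first field, at byte offset 0, occupying 4 bytes.
Bytes at offsets 0..3: 52 2E D9 CD.
Little-endian: lowest address holds the least-significant byte.
Reassemble most-significant byte first: CD D9 2E 52 → 0xCDD92E52.
0xCDD92E52 = 3453562450.

3453562450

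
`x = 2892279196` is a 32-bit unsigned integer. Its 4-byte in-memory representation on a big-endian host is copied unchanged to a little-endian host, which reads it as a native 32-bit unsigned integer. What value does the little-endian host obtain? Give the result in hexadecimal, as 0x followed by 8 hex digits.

2892279196 in 32-bit hexadecimal is 0xAC64AD9C.
Stored big-endian, the bytes at ascending addresses are AC 64 AD 9C.
Read back as little-endian, the first byte is least significant, giving 0x9CAD64AC.

0x9CAD64AC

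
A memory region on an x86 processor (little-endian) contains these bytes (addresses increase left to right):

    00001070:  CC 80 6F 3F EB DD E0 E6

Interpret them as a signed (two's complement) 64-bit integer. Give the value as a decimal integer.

-1810203047751614260

In little-endian order the low byte comes first in memory.
Reassemble most-significant byte first: E6 E0 DD EB 3F 6F 80 CC → 0xE6E0DDEB3F6F80CC.
Top bit is set, so as a signed 64-bit value this is 0xE6E0DDEB3F6F80CC − 2^64 = -1810203047751614260.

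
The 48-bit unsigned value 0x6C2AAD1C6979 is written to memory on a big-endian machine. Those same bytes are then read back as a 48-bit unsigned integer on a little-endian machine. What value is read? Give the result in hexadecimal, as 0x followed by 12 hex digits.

0x79691CAD2A6C

Stored big-endian, the bytes at ascending addresses are 6C 2A AD 1C 69 79.
Read back as little-endian, the first byte is least significant, giving 0x79691CAD2A6C.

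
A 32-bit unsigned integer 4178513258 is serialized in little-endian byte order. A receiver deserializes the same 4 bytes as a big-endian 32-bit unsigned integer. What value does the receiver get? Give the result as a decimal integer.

4178513258 in 32-bit hexadecimal is 0xF90F0D6A.
Stored little-endian, the bytes at ascending addresses are 6A 0D 0F F9.
Read back as big-endian, the last byte is least significant, giving 0x6A0D0FF9.
0x6A0D0FF9 = 1779240953.

1779240953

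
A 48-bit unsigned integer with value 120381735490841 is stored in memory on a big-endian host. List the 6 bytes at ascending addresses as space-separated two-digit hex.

6D 7C 8E 94 D5 19

120381735490841 in hexadecimal, padded to 48 bits, is 0x6D7C8E94D519.
Split into bytes (most-significant first): 6D 7C 8E 94 D5 19.
Big-endian stores the most-significant byte at the lowest address.
So the memory order matches the most-significant-first order: 6D 7C 8E 94 D5 19.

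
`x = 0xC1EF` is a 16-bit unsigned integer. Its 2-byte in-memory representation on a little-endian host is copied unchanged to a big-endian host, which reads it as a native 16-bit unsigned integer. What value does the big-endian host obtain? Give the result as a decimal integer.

61377

Stored little-endian, the bytes at ascending addresses are EF C1.
Read back as big-endian, the last byte is least significant, giving 0xEFC1.
0xEFC1 = 61377.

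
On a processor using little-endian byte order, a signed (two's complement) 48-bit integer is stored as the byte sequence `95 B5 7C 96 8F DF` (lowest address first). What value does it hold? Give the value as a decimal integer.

Little-endian: lowest address holds the least-significant byte.
Reassemble most-significant byte first: DF 8F 96 7C B5 95 → 0xDF8F967CB595.
Top bit is set, so as a signed 48-bit value this is 0xDF8F967CB595 − 2^48 = -35667178637931.

-35667178637931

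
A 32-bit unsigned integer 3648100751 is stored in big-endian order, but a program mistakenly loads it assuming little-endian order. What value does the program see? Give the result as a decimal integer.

2409198041

3648100751 in 32-bit hexadecimal is 0xD971998F.
Stored big-endian, the bytes at ascending addresses are D9 71 99 8F.
Read back as little-endian, the first byte is least significant, giving 0x8F9971D9.
0x8F9971D9 = 2409198041.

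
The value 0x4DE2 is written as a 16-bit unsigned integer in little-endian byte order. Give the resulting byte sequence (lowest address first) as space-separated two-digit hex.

Split into bytes (most-significant first): 4D E2.
In little-endian order the low byte comes first in memory.
So at ascending addresses the bytes are E2 4D.

E2 4D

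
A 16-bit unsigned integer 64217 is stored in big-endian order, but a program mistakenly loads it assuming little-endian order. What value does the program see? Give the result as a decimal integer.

64217 in 16-bit hexadecimal is 0xFAD9.
Stored big-endian, the bytes at ascending addresses are FA D9.
Read back as little-endian, the first byte is least significant, giving 0xD9FA.
0xD9FA = 55802.

55802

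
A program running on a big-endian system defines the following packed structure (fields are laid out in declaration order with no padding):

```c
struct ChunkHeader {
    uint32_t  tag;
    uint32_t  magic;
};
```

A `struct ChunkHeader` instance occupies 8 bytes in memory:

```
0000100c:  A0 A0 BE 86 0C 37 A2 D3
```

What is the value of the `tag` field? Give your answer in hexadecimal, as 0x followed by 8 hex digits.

`tag` is the first field, at byte offset 0, occupying 4 bytes.
Bytes at offsets 0..3: A0 A0 BE 86.
Big-endian: lowest address holds the most-significant byte.
The bytes are already most-significant first: 0xA0A0BE86.

0xA0A0BE86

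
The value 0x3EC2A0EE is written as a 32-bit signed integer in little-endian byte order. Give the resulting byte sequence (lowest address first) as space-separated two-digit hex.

Split into bytes (most-significant first): 3E C2 A0 EE.
In little-endian order the low byte comes first in memory.
So at ascending addresses the bytes are EE A0 C2 3E.

EE A0 C2 3E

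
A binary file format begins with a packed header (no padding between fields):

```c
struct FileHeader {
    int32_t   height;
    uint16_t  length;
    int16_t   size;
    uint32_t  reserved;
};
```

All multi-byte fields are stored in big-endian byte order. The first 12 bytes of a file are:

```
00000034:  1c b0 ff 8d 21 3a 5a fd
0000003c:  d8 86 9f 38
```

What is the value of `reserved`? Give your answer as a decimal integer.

3632701240

`reserved` follows `height` (4 B), `length` (2 B), `size` (2 B), so it starts at offset 4 + 2 + 2 = 8 and occupies 4 bytes.
Bytes at offsets 8..11: D8 86 9F 38.
Big-endian stores the most-significant byte at the lowest address.
The bytes are already most-significant first: 0xD8869F38.
0xD8869F38 = 3632701240.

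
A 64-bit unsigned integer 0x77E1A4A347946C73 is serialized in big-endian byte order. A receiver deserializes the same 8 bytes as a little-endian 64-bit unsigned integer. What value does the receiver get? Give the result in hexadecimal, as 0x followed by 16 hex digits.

0x736C9447A3A4E177

Stored big-endian, the bytes at ascending addresses are 77 E1 A4 A3 47 94 6C 73.
Read back as little-endian, the first byte is least significant, giving 0x736C9447A3A4E177.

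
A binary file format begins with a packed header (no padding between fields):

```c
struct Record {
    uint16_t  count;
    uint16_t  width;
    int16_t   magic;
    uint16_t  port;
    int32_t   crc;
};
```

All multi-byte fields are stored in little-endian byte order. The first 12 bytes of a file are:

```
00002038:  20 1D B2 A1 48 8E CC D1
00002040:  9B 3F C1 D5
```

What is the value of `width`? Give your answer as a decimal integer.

41394

`width` follows `count` (2 bytes), so it starts at byte offset 2 and occupies 2 bytes.
Bytes at offsets 2..3: B2 A1.
Little-endian stores the least-significant byte at the lowest address.
Reassemble most-significant byte first: A1 B2 → 0xA1B2.
0xA1B2 = 41394.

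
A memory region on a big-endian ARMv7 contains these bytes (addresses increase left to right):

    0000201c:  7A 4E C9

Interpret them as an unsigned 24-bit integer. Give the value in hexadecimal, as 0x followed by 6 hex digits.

0x7A4EC9

Big-endian: lowest address holds the most-significant byte.
The bytes are already most-significant first: 0x7A4EC9.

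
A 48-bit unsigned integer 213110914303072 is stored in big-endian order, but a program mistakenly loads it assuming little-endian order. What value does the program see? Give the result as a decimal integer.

213110914303072 in 48-bit hexadecimal is 0xC1D2C0584460.
Stored big-endian, the bytes at ascending addresses are C1 D2 C0 58 44 60.
Read back as little-endian, the first byte is least significant, giving 0x604458C0D2C1.
0x604458C0D2C1 = 105846663074497.

105846663074497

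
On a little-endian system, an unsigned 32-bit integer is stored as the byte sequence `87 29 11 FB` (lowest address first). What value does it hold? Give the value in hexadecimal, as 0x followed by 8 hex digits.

Little-endian stores the least-significant byte at the lowest address.
Reassemble most-significant byte first: FB 11 29 87 → 0xFB112987.

0xFB112987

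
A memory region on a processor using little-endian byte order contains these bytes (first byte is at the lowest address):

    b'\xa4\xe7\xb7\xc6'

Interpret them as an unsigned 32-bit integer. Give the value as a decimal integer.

3333941156

In little-endian order the low byte comes first in memory.
Reassemble most-significant byte first: C6 B7 E7 A4 → 0xC6B7E7A4.
0xC6B7E7A4 = 3333941156.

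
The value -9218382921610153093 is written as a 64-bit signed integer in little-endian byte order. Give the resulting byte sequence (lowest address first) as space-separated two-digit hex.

Two's complement of -9218382921610153093 in 64 bits: 9218382921610153093 = 0x7FEE466D1619CC85; invert → 0x8011B992E9E6337A; add 1 → 0x8011B992E9E6337B.
Split into bytes (most-significant first): 80 11 B9 92 E9 E6 33 7B.
Little-endian stores the least-significant byte at the lowest address.
So at ascending addresses the bytes are 7B 33 E6 E9 92 B9 11 80.

7B 33 E6 E9 92 B9 11 80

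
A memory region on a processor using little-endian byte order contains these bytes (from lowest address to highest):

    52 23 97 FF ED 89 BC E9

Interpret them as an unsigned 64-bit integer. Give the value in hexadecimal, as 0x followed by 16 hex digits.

0xE9BC89EDFF972352

Little-endian: lowest address holds the least-significant byte.
Reassemble most-significant byte first: E9 BC 89 ED FF 97 23 52 → 0xE9BC89EDFF972352.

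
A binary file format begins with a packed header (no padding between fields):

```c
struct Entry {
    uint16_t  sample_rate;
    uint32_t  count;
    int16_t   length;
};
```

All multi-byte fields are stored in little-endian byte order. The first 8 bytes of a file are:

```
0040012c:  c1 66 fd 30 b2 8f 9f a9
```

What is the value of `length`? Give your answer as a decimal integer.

-22113

`length` follows `sample_rate` (2 B), `count` (4 B), so it starts at offset 2 + 4 = 6 and occupies 2 bytes.
Bytes at offsets 6..7: 9F A9.
Little-endian: lowest address holds the least-significant byte.
Reassemble most-significant byte first: A9 9F → 0xA99F.
Top bit is set, so as a signed 16-bit value this is 0xA99F − 2^16 = -22113.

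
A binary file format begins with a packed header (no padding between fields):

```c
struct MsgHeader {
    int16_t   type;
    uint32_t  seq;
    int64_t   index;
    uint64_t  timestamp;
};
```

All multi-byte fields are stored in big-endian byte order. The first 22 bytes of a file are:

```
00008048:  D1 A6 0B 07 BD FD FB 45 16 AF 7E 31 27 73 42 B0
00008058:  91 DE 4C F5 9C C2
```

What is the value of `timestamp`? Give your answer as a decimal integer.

`timestamp` follows `type` (2 B), `seq` (4 B), `index` (8 B), so it starts at offset 2 + 4 + 8 = 14 and occupies 8 bytes.
Bytes at offsets 14..21: 42 B0 91 DE 4C F5 9C C2.
Big-endian: lowest address holds the most-significant byte.
The bytes are already most-significant first: 0x42B091DE4CF59CC2.
0x42B091DE4CF59CC2 = 4805501186364251330.

4805501186364251330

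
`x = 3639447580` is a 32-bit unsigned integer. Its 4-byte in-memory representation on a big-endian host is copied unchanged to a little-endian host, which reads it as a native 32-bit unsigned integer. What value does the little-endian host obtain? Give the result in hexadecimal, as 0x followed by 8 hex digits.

0x1C90EDD8

3639447580 in 32-bit hexadecimal is 0xD8ED901C.
Stored big-endian, the bytes at ascending addresses are D8 ED 90 1C.
Read back as little-endian, the first byte is least significant, giving 0x1C90EDD8.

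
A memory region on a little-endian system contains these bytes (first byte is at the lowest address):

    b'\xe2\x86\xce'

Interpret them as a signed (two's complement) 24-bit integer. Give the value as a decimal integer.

-3242270

Little-endian: lowest address holds the least-significant byte.
Reassemble most-significant byte first: CE 86 E2 → 0xCE86E2.
Top bit is set, so as a signed 24-bit value this is 0xCE86E2 − 2^24 = -3242270.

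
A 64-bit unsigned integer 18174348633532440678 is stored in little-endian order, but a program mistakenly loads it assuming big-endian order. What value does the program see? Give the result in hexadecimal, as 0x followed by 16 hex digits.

0x66A0CE55CA4138FC

18174348633532440678 in 64-bit hexadecimal is 0xFC3841CA55CEA066.
Stored little-endian, the bytes at ascending addresses are 66 A0 CE 55 CA 41 38 FC.
Read back as big-endian, the last byte is least significant, giving 0x66A0CE55CA4138FC.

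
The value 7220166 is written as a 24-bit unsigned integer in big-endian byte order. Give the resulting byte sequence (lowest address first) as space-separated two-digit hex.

7220166 in hexadecimal, padded to 24 bits, is 0x6E2BC6.
Split into bytes (most-significant first): 6E 2B C6.
In big-endian order the high byte comes first in memory.
So the memory order matches the most-significant-first order: 6E 2B C6.

6E 2B C6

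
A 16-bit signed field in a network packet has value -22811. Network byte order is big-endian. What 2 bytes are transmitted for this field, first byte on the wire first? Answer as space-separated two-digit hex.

Two's complement of -22811 in 16 bits: 22811 = 0x591B; invert → 0xA6E4; add 1 → 0xA6E5.
Split into bytes (most-significant first): A6 E5.
Big-endian stores the most-significant byte at the lowest address.
So the memory order matches the most-significant-first order: A6 E5.

A6 E5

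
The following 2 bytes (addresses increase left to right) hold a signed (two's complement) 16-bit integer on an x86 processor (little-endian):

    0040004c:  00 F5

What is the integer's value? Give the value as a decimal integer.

-2816

In little-endian order the low byte comes first in memory.
Reassemble most-significant byte first: F5 00 → 0xF500.
Top bit is set, so as a signed 16-bit value this is 0xF500 − 2^16 = -2816.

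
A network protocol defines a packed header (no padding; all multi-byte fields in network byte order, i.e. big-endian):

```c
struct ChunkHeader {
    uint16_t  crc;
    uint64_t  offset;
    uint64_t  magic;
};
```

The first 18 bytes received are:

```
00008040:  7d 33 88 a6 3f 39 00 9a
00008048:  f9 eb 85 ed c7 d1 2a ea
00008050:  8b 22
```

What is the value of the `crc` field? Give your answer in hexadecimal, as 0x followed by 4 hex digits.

0x7D33

`crc` is the first field, at byte offset 0, occupying 2 bytes.
Bytes at offsets 0..1: 7D 33.
Big-endian: lowest address holds the most-significant byte.
The bytes are already most-significant first: 0x7D33.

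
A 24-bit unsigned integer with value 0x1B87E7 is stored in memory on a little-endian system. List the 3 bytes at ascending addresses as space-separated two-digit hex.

Split into bytes (most-significant first): 1B 87 E7.
In little-endian order the low byte comes first in memory.
So at ascending addresses the bytes are E7 87 1B.

E7 87 1B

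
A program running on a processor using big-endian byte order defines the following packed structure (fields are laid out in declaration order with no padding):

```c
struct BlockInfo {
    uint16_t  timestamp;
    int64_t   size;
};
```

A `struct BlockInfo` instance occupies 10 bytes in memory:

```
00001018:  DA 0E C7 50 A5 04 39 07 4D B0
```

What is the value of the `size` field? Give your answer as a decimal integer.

-4084583424469807696

`size` follows `timestamp` (2 bytes), so it starts at byte offset 2 and occupies 8 bytes.
Bytes at offsets 2..9: C7 50 A5 04 39 07 4D B0.
Big-endian stores the most-significant byte at the lowest address.
The bytes are already most-significant first: 0xC750A50439074DB0.
Top bit is set, so as a signed 64-bit value this is 0xC750A50439074DB0 − 2^64 = -4084583424469807696.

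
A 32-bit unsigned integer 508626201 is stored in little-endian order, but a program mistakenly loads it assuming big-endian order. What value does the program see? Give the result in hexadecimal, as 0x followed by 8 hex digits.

0x1905511E

508626201 in 32-bit hexadecimal is 0x1E510519.
Stored little-endian, the bytes at ascending addresses are 19 05 51 1E.
Read back as big-endian, the last byte is least significant, giving 0x1905511E.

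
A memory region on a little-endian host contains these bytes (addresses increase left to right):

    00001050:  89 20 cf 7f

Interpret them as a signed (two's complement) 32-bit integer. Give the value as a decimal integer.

Little-endian stores the least-significant byte at the lowest address.
Reassemble most-significant byte first: 7F CF 20 89 → 0x7FCF2089.
0x7FCF2089 = 2144280713.

2144280713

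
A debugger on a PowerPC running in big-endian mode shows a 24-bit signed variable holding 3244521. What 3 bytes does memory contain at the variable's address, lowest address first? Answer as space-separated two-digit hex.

3244521 in hexadecimal, padded to 24 bits, is 0x3181E9.
Split into bytes (most-significant first): 31 81 E9.
Big-endian stores the most-significant byte at the lowest address.
So the memory order matches the most-significant-first order: 31 81 E9.

31 81 E9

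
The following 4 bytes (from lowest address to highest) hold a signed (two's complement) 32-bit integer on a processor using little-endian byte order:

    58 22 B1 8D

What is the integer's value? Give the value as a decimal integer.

-1917771176

Little-endian: lowest address holds the least-significant byte.
Reassemble most-significant byte first: 8D B1 22 58 → 0x8DB12258.
Top bit is set, so as a signed 32-bit value this is 0x8DB12258 − 2^32 = -1917771176.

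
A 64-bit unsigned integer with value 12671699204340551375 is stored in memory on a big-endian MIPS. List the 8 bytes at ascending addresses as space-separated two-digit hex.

AF DA EB 49 EF 51 8E CF

12671699204340551375 in hexadecimal, padded to 64 bits, is 0xAFDAEB49EF518ECF.
Split into bytes (most-significant first): AF DA EB 49 EF 51 8E CF.
Big-endian stores the most-significant byte at the lowest address.
So the memory order matches the most-significant-first order: AF DA EB 49 EF 51 8E CF.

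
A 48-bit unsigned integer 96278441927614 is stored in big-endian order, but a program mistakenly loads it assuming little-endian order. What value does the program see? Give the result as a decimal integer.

96278441927614 in 48-bit hexadecimal is 0x57909254A3BE.
Stored big-endian, the bytes at ascending addresses are 57 90 92 54 A3 BE.
Read back as little-endian, the first byte is least significant, giving 0xBEA354929057.
0xBEA354929057 = 209608707838039.

209608707838039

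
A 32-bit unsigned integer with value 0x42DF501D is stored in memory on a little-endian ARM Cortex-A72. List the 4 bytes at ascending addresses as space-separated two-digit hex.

Split into bytes (most-significant first): 42 DF 50 1D.
Little-endian stores the least-significant byte at the lowest address.
So at ascending addresses the bytes are 1D 50 DF 42.

1D 50 DF 42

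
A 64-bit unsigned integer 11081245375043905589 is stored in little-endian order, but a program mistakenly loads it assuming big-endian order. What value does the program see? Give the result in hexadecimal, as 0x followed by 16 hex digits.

11081245375043905589 in 64-bit hexadecimal is 0x99C87DF5286EA835.
Stored little-endian, the bytes at ascending addresses are 35 A8 6E 28 F5 7D C8 99.
Read back as big-endian, the last byte is least significant, giving 0x35A86E28F57DC899.

0x35A86E28F57DC899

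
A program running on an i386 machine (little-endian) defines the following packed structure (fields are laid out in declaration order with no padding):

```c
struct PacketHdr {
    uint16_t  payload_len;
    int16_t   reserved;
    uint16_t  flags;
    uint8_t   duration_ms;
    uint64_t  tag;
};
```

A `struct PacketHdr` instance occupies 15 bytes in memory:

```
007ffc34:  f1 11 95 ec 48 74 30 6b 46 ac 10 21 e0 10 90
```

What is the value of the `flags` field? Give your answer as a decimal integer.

`flags` follows `payload_len` (2 B), `reserved` (2 B), so it starts at offset 2 + 2 = 4 and occupies 2 bytes.
Bytes at offsets 4..5: 48 74.
Little-endian: lowest address holds the least-significant byte.
Reassemble most-significant byte first: 74 48 → 0x7448.
0x7448 = 29768.

29768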